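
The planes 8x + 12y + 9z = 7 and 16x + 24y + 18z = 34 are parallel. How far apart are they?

10/17

Divide the second equation by 2 to match normals: 8x + 12y + 9z = 17.
With common normal n = (8, 12, 9) (|n| = 17), the distance is |7 − 17|/|n| = 10/17.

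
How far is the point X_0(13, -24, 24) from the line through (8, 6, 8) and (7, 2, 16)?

2√113

A direction vector is d = (-1, -4, 8).
AP = (5, -30, 16); AP·d = 243, |AP|² = 1181, |d|² = 81.
distance² = |AP|² − (AP·d)²/|d|² = 1181 − 59049/81 = 452, so the distance is 2√113.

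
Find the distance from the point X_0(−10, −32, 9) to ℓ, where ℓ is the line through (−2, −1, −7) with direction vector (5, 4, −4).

Direction vector d = (5, 4, −4).
AP = (−8, −31, 16), and AP × d = (60, 48, 123).
|AP × d|² = 21033 and |d|² = 57, so the distance is √(21033/57) = √369 = 3√41.

3√41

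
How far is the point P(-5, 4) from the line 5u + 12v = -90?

113/13

The normal to the line is n = (5, 12) with |n| = 13.
|n·P − (-90)| = |23 − (-90)| = 113, so the distance is 113/13.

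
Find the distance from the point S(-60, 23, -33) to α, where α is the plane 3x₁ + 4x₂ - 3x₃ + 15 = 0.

13√34/17

n = (3, 4, -3); n·P − (-15) = 26; |n| = √34; distance = 26/√34.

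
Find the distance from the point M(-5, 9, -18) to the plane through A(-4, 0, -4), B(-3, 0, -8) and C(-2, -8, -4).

3√2/2

AB = (1, 0, -4) and AC = (2, -8, 0), so a normal is n = AB × AC = (-32, -8, -8).
Then n·(-5, 9, -18) - 160 = 72.
|n| = √(1024 + 64 + 64) = 24√2, so the distance is |72|/(24√2) = 3√2/2.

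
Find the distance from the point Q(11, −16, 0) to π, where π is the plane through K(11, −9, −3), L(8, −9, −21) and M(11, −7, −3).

KL = (−3, 0, −18) and KM = (0, 2, 0), so a normal is n = KL × KM = (36, 0, −6).
Then n·(11, −16, 0) − 414 = −18.
|n| = √(1296 + 0 + 36) = 6√37, so the distance is |-18|/(6√37) = 3√37/37.

3√37/37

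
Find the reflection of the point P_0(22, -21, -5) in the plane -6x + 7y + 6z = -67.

(-2, 7, 19)

With n = (-6, 7, 6), the signed offset is (n·P_0 − (-67))/|n|² = -242/121 = -2.
P_0' = P_0 − 2t·n = (22, -21, -5) − (-4)·(-6, 7, 6) = (-2, 7, 19).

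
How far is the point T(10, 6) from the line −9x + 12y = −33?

1

The normal to the line is n = (−9, 12) with |n| = 15.
|n·T − (-33)| = |-18 − (-33)| = 15, so the distance is 15/15 = 1.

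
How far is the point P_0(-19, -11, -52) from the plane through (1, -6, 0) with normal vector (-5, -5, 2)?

The plane has equation n·(r − (1, -6, 0)) = 0, i.e. n·r = 25.
d = |(-5)·(-19) + (-5)·(-11) + 2·(-52) − 25| / √(25 + 25 + 4) = |21| / (3√6) = 7√6/6.

7/√6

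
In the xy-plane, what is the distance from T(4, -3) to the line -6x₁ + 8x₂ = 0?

The normal to the line is n = (-6, 8) with |n| = 10.
|n·T − 0| = |-48 − 0| = 48, so the distance is 48/10 = 24/5.

24/5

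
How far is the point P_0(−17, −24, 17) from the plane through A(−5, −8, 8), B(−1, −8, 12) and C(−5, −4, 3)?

4√57/57

AB = (4, 0, 4) and AC = (0, 4, −5), so a normal is n = AB × AC = (−16, 20, 16).
n = (−16, 20, 16); n·P − 48 = 16; |n| = 4√57; distance = 16/(4√57) = 4√57/57.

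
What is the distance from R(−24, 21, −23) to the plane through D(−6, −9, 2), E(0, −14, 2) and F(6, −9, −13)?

DE = (6, −5, 0) and DF = (12, 0, −15), so a normal is n = DE × DF = (75, 90, 60).
Then n·(−24, 21, −23) − (−1140) = −150.
|n| = √(5625 + 8100 + 3600) = 15√77, so the distance is |-150|/(15√77) = 10√77/77.

10√77/77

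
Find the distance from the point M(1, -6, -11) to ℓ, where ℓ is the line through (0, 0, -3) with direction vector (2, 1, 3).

Direction vector d = (2, 1, 3).
AP = (1, -6, -8), and AP × d = (-10, -19, 13).
|AP × d|² = 630 and |d|² = 14, so the distance is √(630/14) = √45 = 3√5.

3√5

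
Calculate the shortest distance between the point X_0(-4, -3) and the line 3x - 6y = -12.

The normal to the line is n = (3, -6) with |n| = 3√5.
|n·X_0 − (-12)| = |6 − (-12)| = 18, so the distance is 18/(3√5) = 6/√5.

6/√5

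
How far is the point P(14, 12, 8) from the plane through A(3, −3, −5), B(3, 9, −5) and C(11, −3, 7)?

AB = (0, 12, 0) and AC = (8, 0, 12), so a normal is n = AB × AC = (144, 0, −96).
Then n·(14, 12, 8) − 912 = 336.
|n| = √(20736 + 0 + 9216) = 48√13, so the distance is |336|/(48√13) = 7√13/13.

7/√13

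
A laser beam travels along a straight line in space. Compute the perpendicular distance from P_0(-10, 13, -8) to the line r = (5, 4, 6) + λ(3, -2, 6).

√61

Direction vector d = (3, -2, 6).
AP = (-15, 9, -14); AP·d = -147, |AP|² = 502, |d|² = 49.
distance² = |AP|² − (AP·d)²/|d|² = 502 − 21609/49 = 61, so the distance is √61.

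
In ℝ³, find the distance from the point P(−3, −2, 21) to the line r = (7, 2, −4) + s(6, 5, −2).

√481

Direction vector d = (6, 5, −2).
AP = (−10, −4, 25), and AP × d = (−117, 130, −26).
|AP × d|² = 31265 and |d|² = 65, so the distance is √(31265/65) = √481.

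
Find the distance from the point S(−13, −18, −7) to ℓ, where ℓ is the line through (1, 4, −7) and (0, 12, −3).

2√89

A direction vector is d = (−1, 8, 4).
AP = (−14, −22, 0); AP·d = -162, |AP|² = 680, |d|² = 81.
distance² = |AP|² − (AP·d)²/|d|² = 680 − 26244/81 = 356, so the distance is 2√89.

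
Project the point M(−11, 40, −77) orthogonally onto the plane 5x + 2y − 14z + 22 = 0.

n = (5, 2, −14), |n|² = 225, and n·M − (-22) = 1125.
t = 1125/225 = 5, so the foot is M − t·n = (−11, 40, −77) − 5·(5, 2, −14) = (−36, 30, −7).

(-36, 30, -7)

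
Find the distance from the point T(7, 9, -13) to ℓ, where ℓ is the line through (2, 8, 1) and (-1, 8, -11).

A direction vector is d = (-3, 0, -12).
AP = (5, 1, -14); AP·d = 153, |AP|² = 222, |d|² = 153.
distance² = |AP|² − (AP·d)²/|d|² = 222 − 23409/153 = 69, so the distance is √69.

√69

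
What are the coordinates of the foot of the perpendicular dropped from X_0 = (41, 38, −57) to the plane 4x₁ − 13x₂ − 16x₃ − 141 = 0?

The perpendicular from X_0 has direction n = (4, −13, −16): r = (41, 38, −57) + μ(4, −13, −16).
Substitute into the plane: n·(X_0 + μn) = 141 gives 582 + 441μ = 141, so μ = -1.
Foot = (41, 38, −57) + (-1)·(4, −13, −16) = (37, 51, −41).

(37, 51, -41)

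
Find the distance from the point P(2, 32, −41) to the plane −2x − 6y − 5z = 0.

9√65/65

n = (−2, −6, −5); n·P − 0 = 9; |n| = √65; distance = 9/√65.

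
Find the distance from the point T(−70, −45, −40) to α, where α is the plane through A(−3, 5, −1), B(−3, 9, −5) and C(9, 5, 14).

7√57/19

AB = (0, 4, −4) and AC = (12, 0, 15), so a normal is n = AB × AC = (60, −48, −48).
n = (60, −48, −48); n·P − (-372) = 252; |n| = 12√57; distance = 252/(12√57) = 21/√57.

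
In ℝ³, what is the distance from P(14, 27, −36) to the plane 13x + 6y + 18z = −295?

Normal vector n = (13, 6, 18), and n·(14, 27, −36) − (−295) = −9.
|n| = √(169 + 36 + 324) = 23, so the distance is |-9|/23 = 9/23.

9/23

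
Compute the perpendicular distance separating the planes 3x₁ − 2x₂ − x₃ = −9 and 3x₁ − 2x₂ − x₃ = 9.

18/√14

With common normal n = (3, −2, −1) (|n| = √14), the distance is |(-9) − 9|/|n| = 18/√14 = 9√14/7.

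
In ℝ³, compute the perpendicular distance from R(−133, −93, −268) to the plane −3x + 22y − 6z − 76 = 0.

5

d = |(-3)·(-133) + 22·(-93) + (-6)·(-268) − 76| / √(9 + 484 + 36) = |-115| / 23 = 5.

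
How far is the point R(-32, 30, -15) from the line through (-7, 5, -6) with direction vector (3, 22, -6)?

Direction vector d = (3, 22, -6).
AP = (-25, 25, -9); AP·d = 529, |AP|² = 1331, |d|² = 529.
distance² = |AP|² − (AP·d)²/|d|² = 1331 − 279841/529 = 802, so the distance is √802.

√802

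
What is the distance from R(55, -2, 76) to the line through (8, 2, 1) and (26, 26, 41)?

5√89

A direction vector is d = (18, 24, 40).
AP = (47, -4, 75), and AP × d = (-1960, -530, 1200).
|AP × d|² = 5562500 and |d|² = 2500, so the distance is √(5562500/2500) = √2225 = 5√89.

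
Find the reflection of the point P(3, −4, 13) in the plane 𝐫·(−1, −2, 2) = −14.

n = (−1, −2, 2), |n|² = 9, n·P − (-14) = 45, so t = 45/9 = 5.
Foot F = P − 5·n = (8, 6, 3); the reflection is 2F − P = (13, 16, −7).

(13, 16, -7)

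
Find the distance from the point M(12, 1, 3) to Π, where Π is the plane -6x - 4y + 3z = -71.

Normal vector n = (-6, -4, 3), and n·(12, 1, 3) - (-71) = 4.
|n| = √(36 + 16 + 9) = √61, so the distance is |4|/√61 = 4√61/61.

4√61/61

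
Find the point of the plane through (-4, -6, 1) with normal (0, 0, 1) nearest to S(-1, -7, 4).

(-1, -7, 1)

The perpendicular from S has direction n = (0, 0, 1): r = (-1, -7, 4) + λ(0, 0, 1).
Substitute into the plane: n·(S + λn) = 1 gives 4 + 1λ = 1, so λ = -3.
Foot = (-1, -7, 4) + (-3)·(0, 0, 1) = (-1, -7, 1).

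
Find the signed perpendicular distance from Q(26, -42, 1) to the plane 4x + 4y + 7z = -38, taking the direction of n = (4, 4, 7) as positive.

n·Q − (-38) = -19.
|n| = 9, so the signed distance is -19/9.

-19/9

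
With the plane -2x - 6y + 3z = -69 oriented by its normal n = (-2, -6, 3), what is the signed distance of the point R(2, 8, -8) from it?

-1

n·R − (-69) = -7.
|n| = 7, so the signed distance is -7/7 = -1.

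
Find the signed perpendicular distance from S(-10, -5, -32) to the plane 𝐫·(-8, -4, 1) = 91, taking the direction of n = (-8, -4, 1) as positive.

-23/9

n·S − 91 = -23.
|n| = 9, so the signed distance is -23/9.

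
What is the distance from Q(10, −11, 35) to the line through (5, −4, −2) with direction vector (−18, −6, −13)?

Direction vector d = (−18, −6, −13).
AP = (5, −7, 37); AP·d = -529, |AP|² = 1443, |d|² = 529.
distance² = |AP|² − (AP·d)²/|d|² = 1443 − 279841/529 = 914, so the distance is √914.

√914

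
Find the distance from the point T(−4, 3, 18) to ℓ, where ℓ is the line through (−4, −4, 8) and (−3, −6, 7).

A direction vector is d = (1, −2, −1).
AP = (0, 7, 10), and AP × d = (13, 10, −7).
|AP × d|² = 318 and |d|² = 6, so the distance is √(318/6) = √53.

√53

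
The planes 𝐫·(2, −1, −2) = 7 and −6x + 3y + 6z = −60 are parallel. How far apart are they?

13/3

Divide the second equation by -3 to match normals: 2x − y − 2z = 20.
Both planes have normal n = (2, −1, −2), |n| = 3. Any point on the first plane is at distance |20 − 7|/|n| = 13/3 from the second.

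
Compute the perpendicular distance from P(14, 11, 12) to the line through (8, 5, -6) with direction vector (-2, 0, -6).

6

Direction vector d = (-2, 0, -6).
AP = (6, 6, 18); AP·d = -120, |AP|² = 396, |d|² = 40.
distance² = |AP|² − (AP·d)²/|d|² = 396 − 14400/40 = 36, so the distance is 6.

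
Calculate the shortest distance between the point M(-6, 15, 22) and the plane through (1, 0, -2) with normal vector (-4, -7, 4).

The plane has equation n·(r − (1, 0, -2)) = 0, i.e. n·r = -12.
n = (-4, -7, 4); n·P − (-12) = 19; |n| = 9; distance = 19/9.

19/9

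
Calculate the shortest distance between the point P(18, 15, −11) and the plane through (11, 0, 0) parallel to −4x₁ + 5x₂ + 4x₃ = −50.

Parallel planes share the normal n = (−4, 5, 4); since (11, 0, 0) lies on the plane, its equation is −4x₁ + 5x₂ + 4x₃ = -44.
Then n·(18, 15, −11) − (−44) = 3.
|n| = √(16 + 25 + 16) = √57, so the distance is |3|/√57 = √57/19.

√57/19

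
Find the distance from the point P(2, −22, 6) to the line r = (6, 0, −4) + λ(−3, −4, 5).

Direction vector d = (−3, −4, 5).
AP = (−4, −22, 10); AP·d = 150, |AP|² = 600, |d|² = 50.
distance² = |AP|² − (AP·d)²/|d|² = 600 − 22500/50 = 150, so the distance is 5√6.

5√6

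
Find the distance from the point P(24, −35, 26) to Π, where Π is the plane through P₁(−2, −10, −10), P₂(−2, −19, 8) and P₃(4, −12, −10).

10/7

P₁P₂ = (0, −9, 18) and P₁P₃ = (6, −2, 0), so a normal is n = P₁P₂ × P₁P₃ = (36, 108, 54).
d = |36·24 + 108·(-35) + 54·26 − (-1692)| / √(1296 + 11664 + 2916) = |180| / 126 = 10/7.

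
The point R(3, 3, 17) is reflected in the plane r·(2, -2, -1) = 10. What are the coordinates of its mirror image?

(15, -9, 11)

n = (2, -2, -1), |n|² = 9, n·R − 10 = -27, so t = -27/9 = -3.
Foot F = R − (-3)·n = (9, -3, 14); the reflection is 2F − R = (15, -9, 11).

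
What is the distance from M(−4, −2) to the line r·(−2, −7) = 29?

7√53/53

d = |(-2)·(-4) + (-7)·(-2) − 29| / √(4 + 49) = |-7|/√53 = 7√53/53.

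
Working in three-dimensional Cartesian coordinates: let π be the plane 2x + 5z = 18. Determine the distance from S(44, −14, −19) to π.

Normal vector n = (2, 0, 5), and n·(44, −14, −19) − 18 = −25.
|n| = √(4 + 0 + 25) = √29, so the distance is |-25|/√29 = 25/√29.

25/√29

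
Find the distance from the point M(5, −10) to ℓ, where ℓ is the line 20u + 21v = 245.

The normal to the line is n = (20, 21) with |n| = 29.
|n·M − 245| = |-110 − 245| = 355, so the distance is 355/29.

355/29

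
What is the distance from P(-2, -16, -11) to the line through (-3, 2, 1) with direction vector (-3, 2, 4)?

4√13

Direction vector d = (-3, 2, 4).
AP = (1, -18, -12), and AP × d = (-48, 32, -52).
|AP × d|² = 6032 and |d|² = 29, so the distance is √(6032/29) = √208 = 4√13.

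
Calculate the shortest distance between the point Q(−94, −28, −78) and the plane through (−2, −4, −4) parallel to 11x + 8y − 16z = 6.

20/21

Parallel planes share the normal n = (11, 8, −16); since (−2, −4, −4) lies on the plane, its equation is 11x + 8y − 16z = 10.
Then n·(−94, −28, −78) − 10 = −20.
|n| = √(121 + 64 + 256) = 21, so the distance is |-20|/21 = 20/21.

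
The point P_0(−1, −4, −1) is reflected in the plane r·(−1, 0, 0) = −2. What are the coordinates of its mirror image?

n = (−1, 0, 0), |n|² = 1, n·P_0 − (-2) = 3, so t = 3/1 = 3.
Foot F = P_0 − 3·n = (2, −4, −1); the reflection is 2F − P_0 = (5, −4, −1).

(5, -4, -1)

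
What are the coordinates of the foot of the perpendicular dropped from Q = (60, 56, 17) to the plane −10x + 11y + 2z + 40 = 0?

(64, 258/5, 81/5)

The perpendicular from Q has direction n = (−10, 11, 2): r = (60, 56, 17) + λ(−10, 11, 2).
Substitute into the plane: n·(Q + λn) = -40 gives 50 + 225λ = -40, so λ = -2/5.
Foot = (60, 56, 17) + (-2/5)·(−10, 11, 2) = (64, 258/5, 81/5).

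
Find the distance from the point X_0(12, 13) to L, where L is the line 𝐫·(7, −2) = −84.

The normal to the line is n = (7, −2) with |n| = √53.
|n·X_0 − (-84)| = |58 − (-84)| = 142, so the distance is 142/√53 = 142√53/53.

142/√53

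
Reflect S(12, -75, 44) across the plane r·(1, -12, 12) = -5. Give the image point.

(2, 45, -76)

With n = (1, -12, 12), the signed offset is (n·S − (-5))/|n|² = 1445/289 = 5.
S' = S − 2t·n = (12, -75, 44) − 10·(1, -12, 12) = (2, 45, -76).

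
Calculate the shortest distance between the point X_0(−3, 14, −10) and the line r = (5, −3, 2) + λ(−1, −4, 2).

Direction vector d = (−1, −4, 2).
AP = (−8, 17, −12); AP·d = -84, |AP|² = 497, |d|² = 21.
distance² = |AP|² − (AP·d)²/|d|² = 497 − 7056/21 = 161, so the distance is √161.

√161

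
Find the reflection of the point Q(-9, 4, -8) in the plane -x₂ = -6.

n = (0, -1, 0), |n|² = 1, n·Q − (-6) = 2, so t = 2/1 = 2.
Foot F = Q − 2·n = (-9, 6, -8); the reflection is 2F − Q = (-9, 8, -8).

(-9, 8, -8)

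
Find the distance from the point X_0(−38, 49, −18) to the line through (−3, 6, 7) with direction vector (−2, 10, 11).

3√386

Direction vector d = (−2, 10, 11).
AP = (−35, 43, −25), and AP × d = (723, 435, −264).
|AP × d|² = 781650 and |d|² = 225, so the distance is √(781650/225) = √3474 = 3√386.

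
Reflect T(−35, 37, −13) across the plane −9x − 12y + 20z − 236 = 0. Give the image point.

n = (−9, −12, 20), |n|² = 625, n·T − 236 = -625, so t = -625/625 = -1.
Foot F = T − (-1)·n = (−44, 25, 7); the reflection is 2F − T = (−53, 13, 27).

(-53, 13, 27)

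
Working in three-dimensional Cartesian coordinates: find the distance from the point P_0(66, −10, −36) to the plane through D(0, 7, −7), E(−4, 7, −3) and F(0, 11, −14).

29/9

DE = (−4, 0, 4) and DF = (0, 4, −7), so a normal is n = DE × DF = (−16, −28, −16).
Then n·(66, −10, −36) − (−84) = −116.
|n| = √(256 + 784 + 256) = 36, so the distance is |-116|/36 = 29/9.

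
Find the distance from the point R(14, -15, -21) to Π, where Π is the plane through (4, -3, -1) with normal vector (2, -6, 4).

The plane has equation n·(r − (4, -3, -1)) = 0, i.e. n·r = 22.
n = (2, -6, 4); n·P − 22 = 12; |n| = 2√14; distance = 12/(2√14) = 3√14/7.

3√14/7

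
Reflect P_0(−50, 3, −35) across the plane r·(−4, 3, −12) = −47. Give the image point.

n = (−4, 3, −12), |n|² = 169, n·P_0 − (-47) = 676, so t = 676/169 = 4.
Foot F = P_0 − 4·n = (−34, −9, 13); the reflection is 2F − P_0 = (−18, −21, 61).

(-18, -21, 61)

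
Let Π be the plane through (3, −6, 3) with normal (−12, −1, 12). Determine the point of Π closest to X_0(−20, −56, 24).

n = (−12, −1, 12), |n|² = 289, and n·X_0 − 6 = 578.
t = 578/289 = 2, so the foot is X_0 − t·n = (−20, −56, 24) − 2·(−12, −1, 12) = (4, −54, 0).

(4, -54, 0)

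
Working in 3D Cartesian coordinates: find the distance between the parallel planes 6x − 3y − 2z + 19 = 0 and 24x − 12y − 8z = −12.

16/7

Divide the second equation by 4 to match normals: 6x − 3y − 2z = -3.
Both planes have normal n = (6, −3, −2), |n| = 7. Any point on the first plane is at distance |(-3) − (-19)|/|n| = 16/7 from the second.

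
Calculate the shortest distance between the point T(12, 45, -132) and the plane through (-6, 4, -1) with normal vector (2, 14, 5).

3

The plane has equation n·(r − (-6, 4, -1)) = 0, i.e. n·r = 39.
d = |2·12 + 14·45 + 5·(-132) − 39| / √(4 + 196 + 25) = |-45| / 15 = 3.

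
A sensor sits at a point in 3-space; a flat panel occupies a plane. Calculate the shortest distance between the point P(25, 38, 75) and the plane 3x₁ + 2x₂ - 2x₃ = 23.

22√17/17

d = |3·25 + 2·38 + (-2)·75 − 23| / √(9 + 4 + 4) = |-22| / √17 = 22/√17.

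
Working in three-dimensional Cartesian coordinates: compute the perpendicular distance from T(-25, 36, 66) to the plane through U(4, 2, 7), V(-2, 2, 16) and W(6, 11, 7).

UV = (-6, 0, 9) and UW = (2, 9, 0), so a normal is n = UV × UW = (-81, 18, -54).
n = (-81, 18, -54); n·P − (-666) = -225; |n| = 99; distance = 225/99 = 25/11.

25/11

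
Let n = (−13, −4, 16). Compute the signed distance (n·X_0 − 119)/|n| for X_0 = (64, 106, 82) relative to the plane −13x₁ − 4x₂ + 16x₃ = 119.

n·X_0 − 119 = -63.
|n| = 21, so the signed distance is -63/21 = -3.

-3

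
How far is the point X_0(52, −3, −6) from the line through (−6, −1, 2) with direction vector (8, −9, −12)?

Direction vector d = (8, −9, −12).
AP = (58, −2, −8), and AP × d = (−48, 632, −506).
|AP × d|² = 657764 and |d|² = 289, so the distance is √(657764/289) = √2276 = 2√569.

2√569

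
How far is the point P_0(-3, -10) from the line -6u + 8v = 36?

49/5

d = |(-6)·(-3) + 8·(-10) − 36| / √(36 + 64) = |-98|/10 = 49/5.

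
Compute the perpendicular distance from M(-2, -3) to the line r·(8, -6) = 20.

The normal to the line is n = (8, -6) with |n| = 10.
|n·M − 20| = |2 − 20| = 18, so the distance is 18/10 = 9/5.

9/5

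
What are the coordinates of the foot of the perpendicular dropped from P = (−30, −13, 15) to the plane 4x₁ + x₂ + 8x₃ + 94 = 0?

(-34, -14, 7)

The perpendicular from P has direction n = (4, 1, 8): r = (−30, −13, 15) + t(4, 1, 8).
Substitute into the plane: n·(P + tn) = -94 gives -13 + 81t = -94, so t = -1.
Foot = (−30, −13, 15) + (-1)·(4, 1, 8) = (−34, −14, 7).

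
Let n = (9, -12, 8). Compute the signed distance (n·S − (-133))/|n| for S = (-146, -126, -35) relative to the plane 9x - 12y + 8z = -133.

3

n·S − (-133) = 51.
|n| = 17, so the signed distance is 51/17 = 3.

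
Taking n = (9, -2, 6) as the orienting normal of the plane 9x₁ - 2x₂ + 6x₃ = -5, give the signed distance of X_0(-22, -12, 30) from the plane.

1

n·X_0 − (-5) = 11.
|n| = 11, so the signed distance is 11/11 = 1.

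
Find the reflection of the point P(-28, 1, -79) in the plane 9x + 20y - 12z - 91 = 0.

(-46, -39, -55)

n = (9, 20, -12), |n|² = 625, n·P − 91 = 625, so t = 625/625 = 1.
Foot F = P − 1·n = (-37, -19, -67); the reflection is 2F − P = (-46, -39, -55).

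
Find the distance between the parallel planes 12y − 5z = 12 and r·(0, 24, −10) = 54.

15/13

Divide the second equation by 2 to match normals: 12y − 5z = 27.
Both planes have normal n = (0, 12, −5), |n| = 13. Any point on the first plane is at distance |27 − 12|/|n| = 15/13 from the second.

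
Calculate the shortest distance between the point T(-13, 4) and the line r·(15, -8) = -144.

d = |15·(-13) + (-8)·4 − (-144)| / √(225 + 64) = |-83|/17 = 83/17.

83/17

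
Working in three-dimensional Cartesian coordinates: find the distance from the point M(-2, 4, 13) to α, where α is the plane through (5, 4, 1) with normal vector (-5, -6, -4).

13√77/77

The plane has equation n·(r − (5, 4, 1)) = 0, i.e. n·r = -53.
n = (-5, -6, -4); n·P − (-53) = -13; |n| = √77; distance = 13/√77 = 13√77/77.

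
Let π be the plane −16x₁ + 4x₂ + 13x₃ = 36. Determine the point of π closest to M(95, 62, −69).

(15, 82, -4)

n = (−16, 4, 13), |n|² = 441, and n·M − 36 = -2205.
t = -2205/441 = -5, so the foot is M − t·n = (95, 62, −69) − (-5)·(−16, 4, 13) = (15, 82, −4).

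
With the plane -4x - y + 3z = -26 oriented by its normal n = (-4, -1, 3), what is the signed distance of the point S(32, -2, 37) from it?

n·S − (-26) = 11.
|n| = √26, so the signed distance is 11√26/26.

11√26/26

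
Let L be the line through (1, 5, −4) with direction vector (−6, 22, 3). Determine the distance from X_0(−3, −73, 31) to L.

Direction vector d = (−6, 22, 3).
AP = (−4, −78, 35), and AP × d = (−1004, −198, −556).
|AP × d|² = 1356356 and |d|² = 529, so the distance is √(1356356/529) = √2564 = 2√641.

2√641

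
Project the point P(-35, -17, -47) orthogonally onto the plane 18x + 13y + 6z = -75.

The perpendicular from P has direction n = (18, 13, 6): r = (-35, -17, -47) + μ(18, 13, 6).
Substitute into the plane: n·(P + μn) = -75 gives -1133 + 529μ = -75, so μ = 2.
Foot = (-35, -17, -47) + 2·(18, 13, 6) = (1, 9, -35).

(1, 9, -35)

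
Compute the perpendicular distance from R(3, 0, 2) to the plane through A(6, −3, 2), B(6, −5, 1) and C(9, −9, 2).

1

AB = (0, −2, −1) and AC = (3, −6, 0), so a normal is n = AB × AC = (−6, −3, 6).
Then n·(3, 0, 2) − (−15) = 9.
|n| = √(36 + 9 + 36) = 9, so the distance is |9|/9 = 1.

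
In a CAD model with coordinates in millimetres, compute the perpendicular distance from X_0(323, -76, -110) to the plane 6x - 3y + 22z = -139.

d = |6·323 + (-3)·(-76) + 22·(-110) − (-139)| / √(36 + 9 + 484) = |-115| / 23 = 5.

5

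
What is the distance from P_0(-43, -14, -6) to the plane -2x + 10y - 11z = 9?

Normal vector n = (-2, 10, -11), and n·(-43, -14, -6) - 9 = 3.
|n| = √(4 + 100 + 121) = 15, so the distance is |3|/15 = 1/5.

1/5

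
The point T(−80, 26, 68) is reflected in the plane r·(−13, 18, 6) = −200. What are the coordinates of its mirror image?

(24, -118, 20)

With n = (−13, 18, 6), the signed offset is (n·T − (-200))/|n|² = 2116/529 = 4.
T' = T − 2t·n = (−80, 26, 68) − 8·(−13, 18, 6) = (24, −118, 20).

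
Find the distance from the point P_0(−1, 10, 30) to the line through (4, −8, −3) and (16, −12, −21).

√349

A direction vector is d = (12, −4, −18).
AP = (−5, 18, 33), and AP × d = (−192, 306, −196).
|AP × d|² = 168916 and |d|² = 484, so the distance is √(168916/484) = √349.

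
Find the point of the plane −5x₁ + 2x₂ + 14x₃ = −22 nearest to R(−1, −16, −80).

The perpendicular from R has direction n = (−5, 2, 14): r = (−1, −16, −80) + μ(−5, 2, 14).
Substitute into the plane: n·(R + μn) = -22 gives -1147 + 225μ = -22, so μ = 5.
Foot = (−1, −16, −80) + 5·(−5, 2, 14) = (−26, −6, −10).

(-26, -6, -10)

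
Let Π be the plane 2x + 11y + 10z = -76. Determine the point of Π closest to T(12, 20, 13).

(8, -2, -7)

n = (2, 11, 10), |n|² = 225, and n·T − (-76) = 450.
t = 450/225 = 2, so the foot is T − t·n = (12, 20, 13) − 2·(2, 11, 10) = (8, -2, -7).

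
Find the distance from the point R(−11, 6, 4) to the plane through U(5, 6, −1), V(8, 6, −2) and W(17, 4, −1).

UV = (3, 0, −1) and UW = (12, −2, 0), so a normal is n = UV × UW = (−2, −12, −6).
Then n·(−11, 6, 4) − (−76) = 2.
|n| = √(4 + 144 + 36) = 2√46, so the distance is |2|/(2√46) = 1/√46.

√46/46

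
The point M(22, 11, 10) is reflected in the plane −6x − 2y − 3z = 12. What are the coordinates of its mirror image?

(-26, -5, -14)

n = (−6, −2, −3), |n|² = 49, n·M − 12 = -196, so t = -196/49 = -4.
Foot F = M − (-4)·n = (−2, 3, −2); the reflection is 2F − M = (−26, −5, −14).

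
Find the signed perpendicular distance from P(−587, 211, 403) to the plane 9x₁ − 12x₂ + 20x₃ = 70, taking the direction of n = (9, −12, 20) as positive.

7

n·P − 70 = 175.
|n| = 25, so the signed distance is 175/25 = 7.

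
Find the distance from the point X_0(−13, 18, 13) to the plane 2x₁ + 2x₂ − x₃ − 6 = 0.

Normal vector n = (2, 2, −1), and n·(−13, 18, 13) − 6 = −9.
|n| = √(4 + 4 + 1) = 3, so the distance is |-9|/3 = 3.

3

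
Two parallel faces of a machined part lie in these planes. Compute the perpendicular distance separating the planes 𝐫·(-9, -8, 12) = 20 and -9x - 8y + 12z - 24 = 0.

4/17

With common normal n = (-9, -8, 12) (|n| = 17), the distance is |20 − 24|/|n| = 4/17.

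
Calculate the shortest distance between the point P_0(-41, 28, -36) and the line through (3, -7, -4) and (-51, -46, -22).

A direction vector is d = (-54, -39, -18).
AP = (-44, 35, -32); AP·d = 1587, |AP|² = 4185, |d|² = 4761.
distance² = |AP|² − (AP·d)²/|d|² = 4185 − 2518569/4761 = 3656, so the distance is 2√914.

2√914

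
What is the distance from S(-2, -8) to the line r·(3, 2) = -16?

6√13/13

The normal to the line is n = (3, 2) with |n| = √13.
|n·S − (-16)| = |-22 − (-16)| = 6, so the distance is 6/√13 = 6√13/13.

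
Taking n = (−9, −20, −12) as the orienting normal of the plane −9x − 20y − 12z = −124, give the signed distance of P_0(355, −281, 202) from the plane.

5

n·P_0 − (-124) = 125.
|n| = 25, so the signed distance is 125/25 = 5.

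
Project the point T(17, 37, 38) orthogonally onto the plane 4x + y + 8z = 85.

The perpendicular from T has direction n = (4, 1, 8): r = (17, 37, 38) + t(4, 1, 8).
Substitute into the plane: n·(T + tn) = 85 gives 409 + 81t = 85, so t = -4.
Foot = (17, 37, 38) + (-4)·(4, 1, 8) = (1, 33, 6).

(1, 33, 6)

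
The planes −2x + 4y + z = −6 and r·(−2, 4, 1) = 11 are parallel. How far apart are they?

17√21/21

With common normal n = (−2, 4, 1) (|n| = √21), the distance is |(-6) − 11|/|n| = 17/√21 = 17√21/21.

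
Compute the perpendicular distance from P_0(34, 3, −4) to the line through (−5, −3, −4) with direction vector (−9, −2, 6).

6√13

Direction vector d = (−9, −2, 6).
AP = (39, 6, 0), and AP × d = (36, −234, −24).
|AP × d|² = 56628 and |d|² = 121, so the distance is √(56628/121) = √468 = 6√13.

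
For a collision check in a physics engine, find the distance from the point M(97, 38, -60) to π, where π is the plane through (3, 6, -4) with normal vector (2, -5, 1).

The plane has equation n·(r − (3, 6, -4)) = 0, i.e. n·r = -28.
d = |2·97 + (-5)·38 + 1·(-60) − (-28)| / √(4 + 25 + 1) = |-28| / √30 = 14√30/15.

14√30/15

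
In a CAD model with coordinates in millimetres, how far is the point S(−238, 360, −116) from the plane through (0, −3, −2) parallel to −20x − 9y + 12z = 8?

Parallel planes share the normal n = (−20, −9, 12); since (0, −3, −2) lies on the plane, its equation is −20x − 9y + 12z = 3.
Then n·(−238, 360, −116) − 3 = 125.
|n| = √(400 + 81 + 144) = 25, so the distance is |125|/25 = 5.

5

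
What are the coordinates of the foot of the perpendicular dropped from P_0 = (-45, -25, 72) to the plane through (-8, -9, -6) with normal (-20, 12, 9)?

n = (-20, 12, 9), |n|² = 625, and n·P_0 − (-2) = 1250.
t = 1250/625 = 2, so the foot is P_0 − t·n = (-45, -25, 72) − 2·(-20, 12, 9) = (-5, -49, 54).

(-5, -49, 54)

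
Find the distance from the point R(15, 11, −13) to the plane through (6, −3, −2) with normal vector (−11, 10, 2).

19/15

The plane has equation n·(r − (6, −3, −2)) = 0, i.e. n·r = -100.
Then n·(15, 11, −13) − (−100) = 19.
|n| = √(121 + 100 + 4) = 15, so the distance is |19|/15 = 19/15.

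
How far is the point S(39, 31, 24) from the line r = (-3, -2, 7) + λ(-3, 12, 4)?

3√274

Direction vector d = (-3, 12, 4).
AP = (42, 33, 17); AP·d = 338, |AP|² = 3142, |d|² = 169.
distance² = |AP|² − (AP·d)²/|d|² = 3142 − 114244/169 = 2466, so the distance is 3√274.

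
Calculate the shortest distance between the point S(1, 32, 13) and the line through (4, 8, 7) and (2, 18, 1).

3√34

A direction vector is d = (−2, 10, −6).
AP = (−3, 24, 6), and AP × d = (−204, −30, 18).
|AP × d|² = 42840 and |d|² = 140, so the distance is √(42840/140) = √306 = 3√34.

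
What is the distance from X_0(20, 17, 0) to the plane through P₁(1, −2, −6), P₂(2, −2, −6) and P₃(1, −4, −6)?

P₁P₂ = (1, 0, 0) and P₁P₃ = (0, −2, 0), so a normal is n = P₁P₂ × P₁P₃ = (0, 0, −2).
n = (0, 0, −2); n·P − 12 = -12; |n| = 2; distance = 12/2 = 6.

6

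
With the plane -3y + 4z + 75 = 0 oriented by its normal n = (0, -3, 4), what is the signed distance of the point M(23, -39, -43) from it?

n·M − (-75) = 20.
|n| = 5, so the signed distance is 20/5 = 4.

4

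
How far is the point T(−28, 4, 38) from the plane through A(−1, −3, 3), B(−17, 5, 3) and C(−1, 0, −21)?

AB = (−16, 8, 0) and AC = (0, 3, −24), so a normal is n = AB × AC = (−192, −384, −48).
Then n·(−28, 4, 38) − 1200 = 816.
|n| = √(36864 + 147456 + 2304) = 432, so the distance is |816|/432 = 17/9.

17/9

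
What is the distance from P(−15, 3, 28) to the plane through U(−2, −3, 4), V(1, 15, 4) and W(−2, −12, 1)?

UV = (3, 18, 0) and UW = (0, −9, −3), so a normal is n = UV × UW = (−54, 9, −27).
Then n·(−15, 3, 28) − (−27) = 108.
|n| = √(2916 + 81 + 729) = 9√46, so the distance is |108|/(9√46) = 6√46/23.

12/√46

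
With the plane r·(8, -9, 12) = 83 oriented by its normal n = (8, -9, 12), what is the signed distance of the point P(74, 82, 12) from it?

-5

n·P − 83 = -85.
|n| = 17, so the signed distance is -85/17 = -5.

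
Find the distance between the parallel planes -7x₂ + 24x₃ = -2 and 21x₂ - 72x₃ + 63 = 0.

23/25

Divide the second equation by -3 to match normals: -7x₂ + 24x₃ = 21.
With common normal n = (0, -7, 24) (|n| = 25), the distance is |(-2) − 21|/|n| = 23/25.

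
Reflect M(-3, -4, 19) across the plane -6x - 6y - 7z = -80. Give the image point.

(-45/11, -56/11, 195/11)

n = (-6, -6, -7), |n|² = 121, n·M − (-80) = -11, so t = -11/121 = -1/11.
Foot F = M − (-1/11)·n = (-39/11, -50/11, 202/11); the reflection is 2F − M = (-45/11, -56/11, 195/11).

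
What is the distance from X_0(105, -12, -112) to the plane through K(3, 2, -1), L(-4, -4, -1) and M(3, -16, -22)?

4

KL = (-7, -6, 0) and KM = (0, -18, -21), so a normal is n = KL × KM = (126, -147, 126).
Then n·(105, -12, -112) - (-42) = 924.
|n| = √(15876 + 21609 + 15876) = 231, so the distance is |924|/231 = 4.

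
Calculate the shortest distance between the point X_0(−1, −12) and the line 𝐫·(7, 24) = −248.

47/25

The normal to the line is n = (7, 24) with |n| = 25.
|n·X_0 − (-248)| = |-295 − (-248)| = 47, so the distance is 47/25.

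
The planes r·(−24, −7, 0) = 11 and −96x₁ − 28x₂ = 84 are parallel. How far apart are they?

2/5

Divide the second equation by 4 to match normals: −24x₁ − 7x₂ = 21.
With common normal n = (−24, −7, 0) (|n| = 25), the distance is |11 − 21|/|n| = 10/25 = 2/5.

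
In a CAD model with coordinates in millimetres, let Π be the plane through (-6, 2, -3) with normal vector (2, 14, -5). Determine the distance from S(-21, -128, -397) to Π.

8

The plane has equation n·(r − (-6, 2, -3)) = 0, i.e. n·r = 31.
n = (2, 14, -5); n·P − 31 = 120; |n| = 15; distance = 120/15 = 8.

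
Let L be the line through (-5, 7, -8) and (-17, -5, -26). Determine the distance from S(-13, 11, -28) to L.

A direction vector is d = (-12, -12, -18).
AP = (-8, 4, -20), and AP × d = (-312, 96, 144).
|AP × d|² = 127296 and |d|² = 612, so the distance is √(127296/612) = √208 = 4√13.

4√13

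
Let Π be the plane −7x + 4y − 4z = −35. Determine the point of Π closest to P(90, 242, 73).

The perpendicular from P has direction n = (−7, 4, −4): r = (90, 242, 73) + μ(−7, 4, −4).
Substitute into the plane: n·(P + μn) = -35 gives 46 + 81μ = -35, so μ = -1.
Foot = (90, 242, 73) + (-1)·(−7, 4, −4) = (97, 238, 77).

(97, 238, 77)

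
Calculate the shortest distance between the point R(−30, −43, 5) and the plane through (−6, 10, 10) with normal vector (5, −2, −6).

The plane has equation n·(r − (−6, 10, 10)) = 0, i.e. n·r = -110.
Then n·(−30, −43, 5) − (−110) = 16.
|n| = √(25 + 4 + 36) = √65, so the distance is |16|/√65 = 16√65/65.

16√65/65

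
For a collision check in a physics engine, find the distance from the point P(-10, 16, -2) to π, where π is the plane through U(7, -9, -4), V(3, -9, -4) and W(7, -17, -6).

√17

UV = (-4, 0, 0) and UW = (0, -8, -2), so a normal is n = UV × UW = (0, -8, 32).
Then n·(-10, 16, -2) - (-56) = -136.
|n| = √(0 + 64 + 1024) = 8√17, so the distance is |-136|/(8√17) = √17.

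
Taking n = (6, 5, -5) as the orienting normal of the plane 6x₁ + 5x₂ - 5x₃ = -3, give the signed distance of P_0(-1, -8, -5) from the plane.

n·P_0 − (-3) = -18.
|n| = √86, so the signed distance is -9√86/43.

-9√86/43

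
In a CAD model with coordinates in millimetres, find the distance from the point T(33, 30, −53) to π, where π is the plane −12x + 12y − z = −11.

d = |(-12)·33 + 12·30 + (-1)·(-53) − (-11)| / √(144 + 144 + 1) = |28| / 17 = 28/17.

28/17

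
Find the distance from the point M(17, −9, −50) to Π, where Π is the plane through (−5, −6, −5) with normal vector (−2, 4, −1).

The plane has equation n·(r − (−5, −6, −5)) = 0, i.e. n·r = -9.
Then n·(17, −9, −50) − (−9) = −11.
|n| = √(4 + 16 + 1) = √21, so the distance is |-11|/√21 = 11√21/21.

11√21/21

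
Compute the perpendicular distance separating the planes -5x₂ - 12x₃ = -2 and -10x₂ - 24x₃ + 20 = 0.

Divide the second equation by 2 to match normals: -5x₂ - 12x₃ = -10.
With common normal n = (0, -5, -12) (|n| = 13), the distance is |(-2) − (-10)|/|n| = 8/13.

8/13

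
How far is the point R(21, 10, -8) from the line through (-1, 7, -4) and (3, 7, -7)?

√109

A direction vector is d = (4, 0, -3).
AP = (22, 3, -4), and AP × d = (-9, 50, -12).
|AP × d|² = 2725 and |d|² = 25, so the distance is √(2725/25) = √109.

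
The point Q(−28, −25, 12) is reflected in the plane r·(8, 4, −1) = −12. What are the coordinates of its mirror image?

(36, 7, 4)

With n = (8, 4, −1), the signed offset is (n·Q − (-12))/|n|² = -324/81 = -4.
Q' = Q − 2t·n = (−28, −25, 12) − (-8)·(8, 4, −1) = (36, 7, 4).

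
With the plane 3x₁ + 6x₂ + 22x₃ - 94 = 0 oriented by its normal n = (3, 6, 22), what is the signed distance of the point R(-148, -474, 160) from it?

6

n·R − 94 = 138.
|n| = 23, so the signed distance is 138/23 = 6.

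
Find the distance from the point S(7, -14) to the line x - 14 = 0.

7

d = |1·7 + 0·(-14) − 14| / √(1 + 0) = |-7|/1 = 7.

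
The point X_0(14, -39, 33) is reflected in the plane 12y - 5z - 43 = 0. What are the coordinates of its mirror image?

(14, 57, -7)

With n = (0, 12, -5), the signed offset is (n·X_0 − 43)/|n|² = -676/169 = -4.
X_0' = X_0 − 2t·n = (14, -39, 33) − (-8)·(0, 12, -5) = (14, 57, -7).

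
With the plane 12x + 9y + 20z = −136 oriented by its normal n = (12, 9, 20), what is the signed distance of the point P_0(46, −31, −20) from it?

9/25

n·P_0 − (-136) = 9.
|n| = 25, so the signed distance is 9/25.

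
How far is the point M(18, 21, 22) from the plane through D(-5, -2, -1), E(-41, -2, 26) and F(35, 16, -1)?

DE = (-36, 0, 27) and DF = (40, 18, 0), so a normal is n = DE × DF = (-486, 1080, -648).
Then n·(18, 21, 22) - 918 = -1242.
|n| = √(236196 + 1166400 + 419904) = 1350, so the distance is |-1242|/1350 = 23/25.

23/25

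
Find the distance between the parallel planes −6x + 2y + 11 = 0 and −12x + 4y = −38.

Divide the second equation by 2 to match normals: −6x + 2y = -19.
With common normal n = (−6, 2, 0) (|n| = 2√10), the distance is |(-11) − (-19)|/|n| = 8/(2√10) = 2√10/5.

2√10/5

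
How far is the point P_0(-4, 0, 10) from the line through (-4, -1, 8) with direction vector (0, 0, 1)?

1

Direction vector d = (0, 0, 1).
AP = (0, 1, 2); AP·d = 2, |AP|² = 5, |d|² = 1.
distance² = |AP|² − (AP·d)²/|d|² = 5 − 4/1 = 1, so the distance is 1.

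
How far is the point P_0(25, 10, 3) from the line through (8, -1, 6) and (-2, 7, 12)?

3√41

A direction vector is d = (-10, 8, 6).
AP = (17, 11, -3), and AP × d = (90, -72, 246).
|AP × d|² = 73800 and |d|² = 200, so the distance is √(73800/200) = √369 = 3√41.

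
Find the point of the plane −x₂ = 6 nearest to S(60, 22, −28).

(60, -6, -28)

n = (0, −1, 0), |n|² = 1, and n·S − 6 = -28.
t = -28/1 = -28, so the foot is S − t·n = (60, 22, −28) − (-28)·(0, −1, 0) = (60, −6, −28).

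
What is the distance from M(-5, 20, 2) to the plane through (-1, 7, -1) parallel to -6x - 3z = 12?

Parallel planes share the normal n = (-6, 0, -3); since (-1, 7, -1) lies on the plane, its equation is -6x - 3z = 9.
Then n·(-5, 20, 2) - 9 = 15.
|n| = √(36 + 0 + 9) = 3√5, so the distance is |15|/(3√5) = √5.

√5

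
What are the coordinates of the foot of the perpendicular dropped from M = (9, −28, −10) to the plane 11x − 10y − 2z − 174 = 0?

The perpendicular from M has direction n = (11, −10, −2): r = (9, −28, −10) + t(11, −10, −2).
Substitute into the plane: n·(M + tn) = 174 gives 399 + 225t = 174, so t = -1.
Foot = (9, −28, −10) + (-1)·(11, −10, −2) = (−2, −18, −8).

(-2, -18, -8)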